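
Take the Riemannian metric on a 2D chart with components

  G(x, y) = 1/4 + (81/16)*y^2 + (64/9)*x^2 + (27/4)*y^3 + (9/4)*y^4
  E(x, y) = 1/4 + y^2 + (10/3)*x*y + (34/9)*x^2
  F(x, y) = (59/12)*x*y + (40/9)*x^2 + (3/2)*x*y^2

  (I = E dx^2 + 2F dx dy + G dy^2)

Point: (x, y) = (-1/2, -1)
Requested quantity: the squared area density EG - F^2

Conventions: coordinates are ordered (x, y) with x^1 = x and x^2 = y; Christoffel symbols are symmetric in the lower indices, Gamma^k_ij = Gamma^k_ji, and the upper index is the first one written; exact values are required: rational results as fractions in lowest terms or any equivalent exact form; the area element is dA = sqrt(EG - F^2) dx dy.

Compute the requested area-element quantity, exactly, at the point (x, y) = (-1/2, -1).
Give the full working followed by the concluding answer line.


E = 139/36, F = 203/72, G = 373/144; EG - F^2 = 197/96

Answer: EG - F^2 = 197/96


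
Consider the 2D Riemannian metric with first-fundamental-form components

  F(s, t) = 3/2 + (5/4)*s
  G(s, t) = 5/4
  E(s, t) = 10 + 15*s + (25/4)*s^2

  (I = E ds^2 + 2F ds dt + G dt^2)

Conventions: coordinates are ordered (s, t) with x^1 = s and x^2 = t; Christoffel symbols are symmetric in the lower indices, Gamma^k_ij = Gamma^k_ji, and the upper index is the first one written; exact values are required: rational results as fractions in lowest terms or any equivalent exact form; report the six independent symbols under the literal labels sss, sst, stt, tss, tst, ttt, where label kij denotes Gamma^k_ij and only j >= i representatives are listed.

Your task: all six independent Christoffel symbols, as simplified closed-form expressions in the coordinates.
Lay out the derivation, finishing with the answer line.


E = 10 + 15*s + (25/4)*s^2; F = 3/2 + (5/4)*s; G = 5/4
Gamma^k_ij = (1/2) g^{kl} (d_i g_jl + d_j g_il - d_l g_ij), with g^inv = (1/(EG-F^2)) [[G, -F], [-F, E]]
first partials: E_s = 15 + (25/2)*s, E_t = 0, F_s = 5/4, F_t = 0, G_s = 0, G_t = 0
D = EG - F^2 = 41/4 + 15*s + (25/4)*s^2
expanded: Gamma^s_ss = (G E_s - 2F F_s + F E_t)/(2D), Gamma^s_st = (G E_t - F G_s)/(2D), Gamma^s_tt = (2G F_t - G G_s - F G_t)/(2D), Gamma^t_ss = (2E F_s - E E_t - F E_s)/(2D), Gamma^t_st = (E G_s - F E_t)/(2D), Gamma^t_tt = (E G_t - 2F F_t + F G_s)/(2D); substitute and cancel common factors

Answer: Gamma_sss = (25*s + 30)/(25*s^2 + 60*s + 41), Gamma_sst = 0, Gamma_stt = 0, Gamma_tss = 5/(25*s^2 + 60*s + 41), Gamma_tst = 0, Gamma_ttt = 0


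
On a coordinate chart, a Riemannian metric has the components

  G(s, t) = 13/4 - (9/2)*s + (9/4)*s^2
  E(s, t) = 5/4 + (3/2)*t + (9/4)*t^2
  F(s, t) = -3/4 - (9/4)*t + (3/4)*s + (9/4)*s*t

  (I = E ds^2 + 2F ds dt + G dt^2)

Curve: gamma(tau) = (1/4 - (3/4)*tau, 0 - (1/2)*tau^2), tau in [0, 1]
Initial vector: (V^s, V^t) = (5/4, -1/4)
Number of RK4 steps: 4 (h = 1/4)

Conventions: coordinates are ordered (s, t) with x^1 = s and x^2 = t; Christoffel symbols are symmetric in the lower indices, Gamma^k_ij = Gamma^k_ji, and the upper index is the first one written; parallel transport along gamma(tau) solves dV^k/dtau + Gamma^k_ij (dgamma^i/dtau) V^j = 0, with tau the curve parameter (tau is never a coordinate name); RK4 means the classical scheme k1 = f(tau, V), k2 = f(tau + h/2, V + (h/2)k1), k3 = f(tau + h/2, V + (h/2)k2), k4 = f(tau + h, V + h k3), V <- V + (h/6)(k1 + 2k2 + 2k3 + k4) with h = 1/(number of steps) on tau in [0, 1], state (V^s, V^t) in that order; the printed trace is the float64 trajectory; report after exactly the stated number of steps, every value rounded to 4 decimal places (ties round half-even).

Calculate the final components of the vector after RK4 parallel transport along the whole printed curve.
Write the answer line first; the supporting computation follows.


Answer: V^s = 1.2633, V^t = -0.4881

gamma'(tau) = (-3/4, -tau); f(tau, V)^k = -Gamma^k_ij(gamma(tau)) gamma'^i(tau) V^j; h = 1/4; intermediate values shown to 6 dp
curve data and Christoffel symbols at the stage parameters:
  tau = 0.000000: gamma = (0.250000, 0.000000), gamma' = (-0.750000, 0.000000); Gamma_sss = 0.000000, Gamma_sst = 0.298137, Gamma_stt = 0.000000, Gamma_tss = 0.000000, Gamma_tst = -0.670807, Gamma_ttt = 0.000000
  tau = 0.125000: gamma = (0.156250, -0.007812), gamma' = (-0.750000, -0.125000); Gamma_sss = 0.000000, Gamma_sst = 0.257875, Gamma_stt = 0.000000, Gamma_tss = 0.000000, Gamma_tst = -0.668411, Gamma_ttt = 0.000000
  tau = 0.250000: gamma = (0.062500, -0.031250), gamma' = (-0.750000, -0.250000); Gamma_sss = 0.000000, Gamma_sst = 0.213546, Gamma_stt = 0.000000, Gamma_tss = 0.000000, Gamma_tst = -0.662729, Gamma_ttt = 0.000000
  tau = 0.375000: gamma = (-0.031250, -0.070312), gamma' = (-0.750000, -0.375000); Gamma_sss = 0.000000, Gamma_sst = 0.166775, Gamma_stt = 0.000000, Gamma_tss = 0.000000, Gamma_tst = -0.653890, Gamma_ttt = 0.000000
  tau = 0.500000: gamma = (-0.125000, -0.125000), gamma' = (-0.750000, -0.500000); Gamma_sss = 0.000000, Gamma_sst = 0.118812, Gamma_stt = 0.000000, Gamma_tss = 0.000000, Gamma_tst = -0.641584, Gamma_ttt = 0.000000
  tau = 0.625000: gamma = (-0.218750, -0.195312), gamma' = (-0.750000, -0.625000); Gamma_sss = 0.000000, Gamma_sst = 0.070822, Gamma_stt = 0.000000, Gamma_tss = 0.000000, Gamma_tst = -0.625370, Gamma_ttt = 0.000000
  tau = 0.750000: gamma = (-0.312500, -0.281250), gamma' = (-0.750000, -0.750000); Gamma_sss = 0.000000, Gamma_sst = 0.024004, Gamma_stt = 0.000000, Gamma_tss = 0.000000, Gamma_tst = -0.604891, Gamma_ttt = 0.000000
  tau = 0.875000: gamma = (-0.406250, -0.382812), gamma' = (-0.750000, -0.875000); Gamma_sss = 0.000000, Gamma_sst = -0.020409, Gamma_stt = 0.000000, Gamma_tss = 0.000000, Gamma_tst = -0.580033, Gamma_ttt = 0.000000
  tau = 1.000000: gamma = (-0.500000, -0.500000), gamma' = (-0.750000, -1.000000); Gamma_sss = 0.000000, Gamma_sst = -0.061224, Gamma_stt = 0.000000, Gamma_tss = 0.000000, Gamma_tst = -0.551020, Gamma_ttt = 0.000000
step 0: V^s = 1.2500, V^t = -0.2500
step 1: k1 = (-0.055901, 0.125776), k2 = (-0.005243, 0.013590), k3 = (-0.007751, 0.020091), k4 = (0.027394, -0.085017); V <- V + (h/6)(k1 + 2k2 + 2k3 + k4): V^s = 1.2477, V^t = -0.2455
step 2: k1 = (0.027294, -0.084704), k2 = (0.046216, -0.181203), k3 = (0.044855, -0.175867), k4 = (0.048995, -0.264573); V <- V + (h/6)(k1 + 2k2 + 2k3 + k4): V^s = 1.2585, V^t = -0.2898
step 3: k1 = (0.048938, -0.264266), k2 = (0.038829, -0.342863), k3 = (0.038251, -0.337761), k4 = (0.016091, -0.405496); V <- V + (h/6)(k1 + 2k2 + 2k3 + k4): V^s = 1.2676, V^t = -0.3744
step 4: k1 = (0.016080, -0.405217), k2 = (-0.016166, -0.459458), k3 = (-0.015990, -0.454463), k4 = (-0.054955, -0.494595); V <- V + (h/6)(k1 + 2k2 + 2k3 + k4): V^s = 1.2633, V^t = -0.4881


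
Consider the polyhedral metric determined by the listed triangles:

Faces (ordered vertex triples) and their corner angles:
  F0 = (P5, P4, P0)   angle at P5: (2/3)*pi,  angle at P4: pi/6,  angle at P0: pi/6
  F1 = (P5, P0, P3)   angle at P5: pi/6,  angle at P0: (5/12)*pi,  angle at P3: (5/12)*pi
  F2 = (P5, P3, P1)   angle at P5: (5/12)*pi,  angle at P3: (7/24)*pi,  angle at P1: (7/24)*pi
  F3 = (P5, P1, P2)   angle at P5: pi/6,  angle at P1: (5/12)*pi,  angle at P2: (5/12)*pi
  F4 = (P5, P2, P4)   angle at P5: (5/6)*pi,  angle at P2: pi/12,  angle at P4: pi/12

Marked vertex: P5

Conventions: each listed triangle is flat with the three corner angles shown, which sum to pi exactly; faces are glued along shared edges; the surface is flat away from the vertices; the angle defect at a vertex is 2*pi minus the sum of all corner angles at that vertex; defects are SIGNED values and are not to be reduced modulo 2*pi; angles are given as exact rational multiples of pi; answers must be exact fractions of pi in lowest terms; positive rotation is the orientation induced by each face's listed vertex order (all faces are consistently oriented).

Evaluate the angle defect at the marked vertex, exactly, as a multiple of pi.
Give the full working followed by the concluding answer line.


Sum of corner angles at P5: (9/4)*pi
defect = 2*pi - (9/4)*pi

Answer: defect(P5) = -pi/4


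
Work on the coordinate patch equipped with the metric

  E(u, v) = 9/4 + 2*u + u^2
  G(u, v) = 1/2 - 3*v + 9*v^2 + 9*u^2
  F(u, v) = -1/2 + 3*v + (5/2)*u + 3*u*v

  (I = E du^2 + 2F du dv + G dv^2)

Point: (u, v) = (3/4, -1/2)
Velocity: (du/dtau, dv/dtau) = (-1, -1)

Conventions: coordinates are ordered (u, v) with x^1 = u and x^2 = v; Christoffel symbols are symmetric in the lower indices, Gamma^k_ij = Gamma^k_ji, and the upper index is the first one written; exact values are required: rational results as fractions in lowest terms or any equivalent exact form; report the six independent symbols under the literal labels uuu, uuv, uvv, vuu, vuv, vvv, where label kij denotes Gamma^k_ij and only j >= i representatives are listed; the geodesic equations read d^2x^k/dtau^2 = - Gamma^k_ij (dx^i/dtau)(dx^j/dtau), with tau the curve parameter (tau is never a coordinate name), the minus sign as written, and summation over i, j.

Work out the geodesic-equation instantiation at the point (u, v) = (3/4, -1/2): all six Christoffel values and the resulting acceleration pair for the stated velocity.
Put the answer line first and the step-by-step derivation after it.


Answer: Gamma_uuu = 4492/9881, Gamma_uuv = 2160/9881, Gamma_uvv = -5496/9881, Gamma_vuu = 1664/9881, Gamma_vuv = 7452/9881, Gamma_vvv = -7104/9881; accelerations (d^2u/dtau^2, d^2v/dtau^2) = (-3316/9881, -9464/9881)

E = 69/16, F = -5/4, G = 149/16 at the point
E_u = 7/2, E_v = 0, F_u = 1, F_v = 21/4, G_u = 27/2, G_v = -12
EG - F^2 = 9881/256;  g^inv = (256/9881) * [[149/16, 5/4], [5/4, 69/16]]
first-kind symbols [ij,l] = (1/2)(d_i g_jl + d_j g_il - d_l g_ij): [uu,u] = E_u/2 = 7/4, [uu,v] = F_u - E_v/2 = 1, [uv,u] = E_v/2 = 0, [uv,v] = G_u/2 = 27/4, [vv,u] = F_v - G_u/2 = -3/2, [vv,v] = G_v/2 = -6
Gamma^u_ij = (G*[ij,u] - F*[ij,v])/(EG - F^2), Gamma^v_ij = (E*[ij,v] - F*[ij,u])/(EG - F^2)
Gamma_uuu = 4492/9881, Gamma_uuv = 2160/9881, Gamma_uvv = -5496/9881, Gamma_vuu = 1664/9881, Gamma_vuv = 7452/9881, Gamma_vvv = -7104/9881
d^2u/dtau^2 = -(Gamma_uuu*(-1)^2 + 2*Gamma_uuv*(-1)*(-1) + Gamma_uvv*(-1)^2) = -3316/9881
d^2v/dtau^2 = -(Gamma_vuu*(-1)^2 + 2*Gamma_vuv*(-1)*(-1) + Gamma_vvv*(-1)^2) = -9464/9881


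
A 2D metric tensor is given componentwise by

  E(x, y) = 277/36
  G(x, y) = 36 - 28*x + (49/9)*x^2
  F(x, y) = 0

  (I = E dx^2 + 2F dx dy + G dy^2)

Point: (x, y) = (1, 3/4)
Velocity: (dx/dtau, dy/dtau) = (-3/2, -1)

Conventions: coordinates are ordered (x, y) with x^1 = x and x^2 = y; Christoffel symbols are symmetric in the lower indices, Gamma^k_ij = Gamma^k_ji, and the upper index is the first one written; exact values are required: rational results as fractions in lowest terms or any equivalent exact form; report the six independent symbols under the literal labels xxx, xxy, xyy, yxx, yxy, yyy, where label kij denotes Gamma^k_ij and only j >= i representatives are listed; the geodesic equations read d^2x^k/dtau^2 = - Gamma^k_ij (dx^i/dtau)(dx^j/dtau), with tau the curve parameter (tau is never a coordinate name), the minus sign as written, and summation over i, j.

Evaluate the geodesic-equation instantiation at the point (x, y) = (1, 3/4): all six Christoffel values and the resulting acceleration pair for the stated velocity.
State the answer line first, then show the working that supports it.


Answer: Gamma_xxx = 0, Gamma_xxy = 0, Gamma_xyy = 308/277, Gamma_yxx = 0, Gamma_yxy = -7/11, Gamma_yyy = 0; accelerations (d^2x/dtau^2, d^2y/dtau^2) = (-308/277, 21/11)

E = 277/36, F = 0, G = 121/9 at the point
E_x = 0, E_y = 0, F_x = 0, F_y = 0, G_x = -154/9, G_y = 0
EG - F^2 = 33517/324;  g^inv = (324/33517) * [[121/9, 0], [0, 277/36]]
first-kind symbols [ij,l] = (1/2)(d_i g_jl + d_j g_il - d_l g_ij): [xx,x] = E_x/2 = 0, [xx,y] = F_x - E_y/2 = 0, [xy,x] = E_y/2 = 0, [xy,y] = G_x/2 = -77/9, [yy,x] = F_y - G_x/2 = 77/9, [yy,y] = G_y/2 = 0
Gamma^x_ij = (G*[ij,x] - F*[ij,y])/(EG - F^2), Gamma^y_ij = (E*[ij,y] - F*[ij,x])/(EG - F^2)
Gamma_xxx = 0, Gamma_xxy = 0, Gamma_xyy = 308/277, Gamma_yxx = 0, Gamma_yxy = -7/11, Gamma_yyy = 0
d^2x/dtau^2 = -(Gamma_xxx*(-3/2)^2 + 2*Gamma_xxy*(-3/2)*(-1) + Gamma_xyy*(-1)^2) = -308/277
d^2y/dtau^2 = -(Gamma_yxx*(-3/2)^2 + 2*Gamma_yxy*(-3/2)*(-1) + Gamma_yyy*(-1)^2) = 21/11


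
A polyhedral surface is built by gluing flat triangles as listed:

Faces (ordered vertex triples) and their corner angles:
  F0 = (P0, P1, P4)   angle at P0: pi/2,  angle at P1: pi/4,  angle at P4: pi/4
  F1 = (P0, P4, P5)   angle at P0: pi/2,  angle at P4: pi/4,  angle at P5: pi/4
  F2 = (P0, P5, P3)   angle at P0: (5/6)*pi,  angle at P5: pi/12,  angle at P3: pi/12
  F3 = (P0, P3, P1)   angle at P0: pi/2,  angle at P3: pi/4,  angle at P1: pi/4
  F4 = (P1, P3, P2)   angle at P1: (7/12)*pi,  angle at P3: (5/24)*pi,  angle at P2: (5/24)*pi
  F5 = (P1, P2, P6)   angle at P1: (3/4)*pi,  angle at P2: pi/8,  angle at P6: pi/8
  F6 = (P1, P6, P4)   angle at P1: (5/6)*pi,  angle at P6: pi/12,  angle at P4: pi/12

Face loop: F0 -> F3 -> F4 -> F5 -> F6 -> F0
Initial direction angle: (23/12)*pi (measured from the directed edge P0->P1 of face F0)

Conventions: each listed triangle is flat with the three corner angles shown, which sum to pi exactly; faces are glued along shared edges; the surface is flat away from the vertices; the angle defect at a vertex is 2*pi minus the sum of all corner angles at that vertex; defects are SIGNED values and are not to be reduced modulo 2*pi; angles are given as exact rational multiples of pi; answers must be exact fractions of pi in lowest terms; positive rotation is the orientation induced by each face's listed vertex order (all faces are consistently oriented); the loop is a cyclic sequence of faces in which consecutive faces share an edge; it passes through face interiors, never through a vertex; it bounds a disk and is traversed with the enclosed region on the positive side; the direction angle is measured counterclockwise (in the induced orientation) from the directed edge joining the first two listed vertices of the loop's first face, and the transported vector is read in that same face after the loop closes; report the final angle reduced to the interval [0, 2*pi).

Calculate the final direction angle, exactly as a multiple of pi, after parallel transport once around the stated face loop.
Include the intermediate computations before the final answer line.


enclosed vertex P1: corner angles sum to (8/3)*pi, defect = 2*pi - (8/3)*pi = (-2/3)*pi
final direction = starting direction + enclosed defect total, reduced mod 2*pi (induced orientation)
final angle = (23/12)*pi - (2/3)*pi = (5/4)*pi (mod 2*pi)

Answer: final direction angle = (5/4)*pi


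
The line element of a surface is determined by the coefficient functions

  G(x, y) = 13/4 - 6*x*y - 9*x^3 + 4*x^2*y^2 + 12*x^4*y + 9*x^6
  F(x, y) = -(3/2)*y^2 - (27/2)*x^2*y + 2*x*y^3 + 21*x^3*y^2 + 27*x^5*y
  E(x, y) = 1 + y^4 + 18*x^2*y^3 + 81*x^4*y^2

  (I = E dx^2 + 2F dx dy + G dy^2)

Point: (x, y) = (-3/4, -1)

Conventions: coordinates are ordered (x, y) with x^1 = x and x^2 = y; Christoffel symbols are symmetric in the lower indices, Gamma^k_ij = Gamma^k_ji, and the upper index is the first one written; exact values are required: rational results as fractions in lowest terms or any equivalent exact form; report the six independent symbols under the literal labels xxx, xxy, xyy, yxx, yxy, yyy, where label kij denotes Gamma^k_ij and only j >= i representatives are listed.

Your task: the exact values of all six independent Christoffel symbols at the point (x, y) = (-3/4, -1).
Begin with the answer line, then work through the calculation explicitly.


Answer: Gamma_xxx = -224640/78257, Gamma_xxy = -50960/78257, Gamma_xyy = 24960/78257, Gamma_yxx = -69984/78257, Gamma_yxy = -15876/78257, Gamma_yyy = 7776/78257

E = 4481/256, F = 5265/1024, G = 10657/4096 at the point
E_x = -1755/16, E_y = -3185/128, F_x = -7559/256, F_y = 2271/1024, G_x = -3969/512, G_y = 243/64
EG - F^2 = 78257/4096;  g^inv = (4096/78257) * [[10657/4096, -5265/1024], [-5265/1024, 4481/256]]
first-kind symbols [ij,l] = (1/2)(d_i g_jl + d_j g_il - d_l g_ij): [xx,x] = E_x/2 = -1755/32, [xx,y] = F_x - E_y/2 = -2187/128, [xy,x] = E_y/2 = -3185/256, [xy,y] = G_x/2 = -3969/1024, [yy,x] = F_y - G_x/2 = 195/32, [yy,y] = G_y/2 = 243/128
Gamma^x_ij = (G*[ij,x] - F*[ij,y])/(EG - F^2), Gamma^y_ij = (E*[ij,y] - F*[ij,x])/(EG - F^2)


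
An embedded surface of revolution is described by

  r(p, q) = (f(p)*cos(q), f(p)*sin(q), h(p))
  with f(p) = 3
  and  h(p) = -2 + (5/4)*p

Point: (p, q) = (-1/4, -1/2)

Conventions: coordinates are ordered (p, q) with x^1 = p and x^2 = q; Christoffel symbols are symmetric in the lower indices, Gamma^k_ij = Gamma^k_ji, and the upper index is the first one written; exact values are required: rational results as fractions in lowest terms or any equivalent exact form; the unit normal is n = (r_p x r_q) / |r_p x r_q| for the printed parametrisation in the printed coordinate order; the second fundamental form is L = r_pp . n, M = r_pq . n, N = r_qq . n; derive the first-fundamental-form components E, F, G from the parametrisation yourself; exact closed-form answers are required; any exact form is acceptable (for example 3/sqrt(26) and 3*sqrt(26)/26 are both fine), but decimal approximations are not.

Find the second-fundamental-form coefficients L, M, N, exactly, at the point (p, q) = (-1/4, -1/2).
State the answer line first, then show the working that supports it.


Answer: L = 0, M = 0, N = 3

f = 3, f' = 0, f'' = 0, h' = 5/4, h'' = 0
E = 25/16, F = 0, G = 9; answer radicand W^2 = 25/16
unnormalised second-form numerators: l = 0, m = 0, n = 15/4; L = l/sqrt(25/16), and similarly M = m/sqrt(W^2), N = n/sqrt(W^2)


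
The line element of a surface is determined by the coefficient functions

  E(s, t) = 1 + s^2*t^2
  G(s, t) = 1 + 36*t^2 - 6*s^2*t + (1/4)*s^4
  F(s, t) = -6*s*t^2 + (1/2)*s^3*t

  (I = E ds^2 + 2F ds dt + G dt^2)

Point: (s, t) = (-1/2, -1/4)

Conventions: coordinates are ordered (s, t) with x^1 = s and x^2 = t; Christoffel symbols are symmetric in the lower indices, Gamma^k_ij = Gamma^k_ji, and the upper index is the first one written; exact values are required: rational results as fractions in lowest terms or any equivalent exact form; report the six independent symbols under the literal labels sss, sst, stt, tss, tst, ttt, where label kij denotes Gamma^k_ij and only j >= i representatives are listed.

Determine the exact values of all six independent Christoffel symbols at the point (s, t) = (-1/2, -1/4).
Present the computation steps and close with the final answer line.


E = 65/64, F = 13/64, G = 233/64 at the point
E_s = -1/16, E_t = -1/8, F_s = -15/32, F_t = -25/16, G_s = -13/8, G_t = -39/2
EG - F^2 = 117/32;  g^inv = (32/117) * [[233/64, -13/64], [-13/64, 65/64]]
first-kind symbols [ij,l] = (1/2)(d_i g_jl + d_j g_il - d_l g_ij): [ss,s] = E_s/2 = -1/32, [ss,t] = F_s - E_t/2 = -13/32, [st,s] = E_t/2 = -1/16, [st,t] = G_s/2 = -13/16, [tt,s] = F_t - G_s/2 = -3/4, [tt,t] = G_t/2 = -39/4
Gamma^s_ij = (G*[ij,s] - F*[ij,t])/(EG - F^2), Gamma^t_ij = (E*[ij,t] - F*[ij,s])/(EG - F^2)

Answer: Gamma_sss = -1/117, Gamma_sst = -2/117, Gamma_stt = -8/39, Gamma_tss = -1/9, Gamma_tst = -2/9, Gamma_ttt = -8/3


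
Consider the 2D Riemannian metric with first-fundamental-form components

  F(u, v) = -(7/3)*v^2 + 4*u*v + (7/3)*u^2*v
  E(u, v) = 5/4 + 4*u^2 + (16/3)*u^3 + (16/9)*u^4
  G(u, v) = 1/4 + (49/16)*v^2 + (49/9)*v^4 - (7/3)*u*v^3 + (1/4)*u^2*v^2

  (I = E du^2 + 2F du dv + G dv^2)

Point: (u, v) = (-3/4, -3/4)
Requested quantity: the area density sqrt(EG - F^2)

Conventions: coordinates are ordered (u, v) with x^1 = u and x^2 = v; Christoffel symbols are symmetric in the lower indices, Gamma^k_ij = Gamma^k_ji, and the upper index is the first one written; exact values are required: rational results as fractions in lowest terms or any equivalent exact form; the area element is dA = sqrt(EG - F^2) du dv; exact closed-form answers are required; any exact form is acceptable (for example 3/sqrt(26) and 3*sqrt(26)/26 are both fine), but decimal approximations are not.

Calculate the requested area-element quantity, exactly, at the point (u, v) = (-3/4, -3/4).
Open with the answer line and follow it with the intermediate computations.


Answer: sqrt(EG - F^2) = 5*sqrt(3605)/128

E = 29/16, F = -3/64, G = 3109/1024; EG - F^2 = 90125/16384


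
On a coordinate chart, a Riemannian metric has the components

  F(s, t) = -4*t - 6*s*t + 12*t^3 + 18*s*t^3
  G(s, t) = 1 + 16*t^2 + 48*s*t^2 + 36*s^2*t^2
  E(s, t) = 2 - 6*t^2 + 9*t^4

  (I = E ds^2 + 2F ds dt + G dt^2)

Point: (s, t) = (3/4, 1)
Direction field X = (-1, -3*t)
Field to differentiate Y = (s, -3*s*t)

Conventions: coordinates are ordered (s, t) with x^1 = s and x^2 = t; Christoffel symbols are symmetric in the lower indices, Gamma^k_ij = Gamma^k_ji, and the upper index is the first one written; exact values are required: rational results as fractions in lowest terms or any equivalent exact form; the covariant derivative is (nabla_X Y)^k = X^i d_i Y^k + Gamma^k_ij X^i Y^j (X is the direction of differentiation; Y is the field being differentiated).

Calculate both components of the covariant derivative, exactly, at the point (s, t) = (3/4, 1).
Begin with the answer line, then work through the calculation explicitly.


Answer: (nabla_X Y)^s = 50/103, (nabla_X Y)^t = 3309/206

E = 5, F = 17, G = 293/4 at the point
E_s = 0, E_t = 24, F_s = 12, F_t = 68, G_s = 102, G_t = 289/2
EG - F^2 = 309/4;  g^inv = (4/309) * [[293/4, -17], [-17, 5]]
first-kind symbols [ij,l] = (1/2)(d_i g_jl + d_j g_il - d_l g_ij): [ss,s] = E_s/2 = 0, [ss,t] = F_s - E_t/2 = 0, [st,s] = E_t/2 = 12, [st,t] = G_s/2 = 51, [tt,s] = F_t - G_s/2 = 17, [tt,t] = G_t/2 = 289/4
Gamma^s_ij = (G*[ij,s] - F*[ij,t])/(EG - F^2), Gamma^t_ij = (E*[ij,t] - F*[ij,s])/(EG - F^2)
Gamma_sss = 0, Gamma_sst = 16/103, Gamma_stt = 68/309, Gamma_tss = 0, Gamma_tst = 68/103, Gamma_ttt = 289/309
X = (-1, -3), Y = (3/4, -9/4) at the point


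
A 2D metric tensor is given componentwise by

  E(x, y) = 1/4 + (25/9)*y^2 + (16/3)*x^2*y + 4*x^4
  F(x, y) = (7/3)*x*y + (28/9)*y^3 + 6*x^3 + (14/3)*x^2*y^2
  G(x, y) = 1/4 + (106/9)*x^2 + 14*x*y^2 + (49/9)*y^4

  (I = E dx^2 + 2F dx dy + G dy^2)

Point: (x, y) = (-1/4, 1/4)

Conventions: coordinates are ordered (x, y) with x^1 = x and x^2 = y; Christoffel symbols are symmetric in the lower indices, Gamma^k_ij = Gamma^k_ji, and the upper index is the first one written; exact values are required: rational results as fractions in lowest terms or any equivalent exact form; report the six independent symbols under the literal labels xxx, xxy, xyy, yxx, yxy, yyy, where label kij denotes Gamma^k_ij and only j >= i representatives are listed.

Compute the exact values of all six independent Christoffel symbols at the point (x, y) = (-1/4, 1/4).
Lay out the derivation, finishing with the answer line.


E = 301/576, F = -199/1152, G = 1817/2304 at the point
E_x = -11/12, E_y = 31/18, F_x = 25/16, F_y = 7/48, G_x = -361/72, G_y = -203/144
EG - F^2 = 126829/331776;  g^inv = (331776/126829) * [[1817/2304, 199/1152], [199/1152, 301/576]]
first-kind symbols [ij,l] = (1/2)(d_i g_jl + d_j g_il - d_l g_ij): [xx,x] = E_x/2 = -11/24, [xx,y] = F_x - E_y/2 = 101/144, [xy,x] = E_y/2 = 31/36, [xy,y] = G_x/2 = -361/144, [yy,x] = F_y - G_x/2 = 191/72, [yy,y] = G_y/2 = -203/288
Gamma^x_ij = (G*[ij,x] - F*[ij,y])/(EG - F^2), Gamma^y_ij = (E*[ij,y] - F*[ij,x])/(EG - F^2)

Answer: Gamma_xxx = -79724/126829, Gamma_xxy = 81630/126829, Gamma_xyy = 653697/126829, Gamma_yxx = 95336/126829, Gamma_yxy = -385292/126829, Gamma_yyy = 29830/126829


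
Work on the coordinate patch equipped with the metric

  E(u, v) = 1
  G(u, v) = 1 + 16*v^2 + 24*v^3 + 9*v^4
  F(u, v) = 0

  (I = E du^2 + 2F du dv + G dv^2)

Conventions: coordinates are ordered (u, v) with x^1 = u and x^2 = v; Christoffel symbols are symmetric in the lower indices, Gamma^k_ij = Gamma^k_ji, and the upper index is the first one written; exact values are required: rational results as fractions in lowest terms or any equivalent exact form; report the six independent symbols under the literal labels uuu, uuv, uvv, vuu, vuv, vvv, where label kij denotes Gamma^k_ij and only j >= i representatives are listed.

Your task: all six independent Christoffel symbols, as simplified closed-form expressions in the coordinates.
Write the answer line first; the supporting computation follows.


Answer: Gamma_uuu = 0, Gamma_uuv = 0, Gamma_uvv = 0, Gamma_vuu = 0, Gamma_vuv = 0, Gamma_vvv = (18*v^3 + 36*v^2 + 16*v)/(9*v^4 + 24*v^3 + 16*v^2 + 1)

E = 1; F = 0; G = 1 + 16*v^2 + 24*v^3 + 9*v^4
Gamma^k_ij = (1/2) g^{kl} (d_i g_jl + d_j g_il - d_l g_ij), with g^inv = (1/(EG-F^2)) [[G, -F], [-F, E]]
first partials: E_u = 0, E_v = 0, F_u = 0, F_v = 0, G_u = 0, G_v = 32*v + 72*v^2 + 36*v^3
D = EG - F^2 = 1 + 16*v^2 + 24*v^3 + 9*v^4
expanded: Gamma^u_uu = (G E_u - 2F F_u + F E_v)/(2D), Gamma^u_uv = (G E_v - F G_u)/(2D), Gamma^u_vv = (2G F_v - G G_u - F G_v)/(2D), Gamma^v_uu = (2E F_u - E E_v - F E_u)/(2D), Gamma^v_uv = (E G_u - F E_v)/(2D), Gamma^v_vv = (E G_v - 2F F_v + F G_u)/(2D); substitute and cancel common factors


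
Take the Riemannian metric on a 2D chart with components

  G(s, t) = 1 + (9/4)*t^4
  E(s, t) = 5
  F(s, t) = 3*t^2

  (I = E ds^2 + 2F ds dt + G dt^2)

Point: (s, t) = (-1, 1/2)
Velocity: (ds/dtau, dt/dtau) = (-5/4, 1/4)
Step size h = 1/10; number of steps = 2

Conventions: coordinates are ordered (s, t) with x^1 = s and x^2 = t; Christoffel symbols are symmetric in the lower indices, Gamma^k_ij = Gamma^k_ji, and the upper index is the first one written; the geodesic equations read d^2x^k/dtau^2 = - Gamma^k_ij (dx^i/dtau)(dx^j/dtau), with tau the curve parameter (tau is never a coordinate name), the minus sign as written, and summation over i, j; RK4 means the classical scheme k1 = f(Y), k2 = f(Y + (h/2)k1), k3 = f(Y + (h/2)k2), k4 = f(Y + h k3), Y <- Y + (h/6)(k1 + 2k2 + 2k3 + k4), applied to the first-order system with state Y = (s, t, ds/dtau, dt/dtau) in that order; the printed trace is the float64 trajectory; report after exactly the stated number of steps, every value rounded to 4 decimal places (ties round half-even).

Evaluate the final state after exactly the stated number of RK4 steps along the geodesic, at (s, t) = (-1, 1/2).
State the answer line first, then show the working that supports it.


Answer: s = -1.2507, t = 0.5499, ds/dtau = -1.2576, dt/dtau = 0.2484

f(Y) = (ds/dtau, dt/dtau, -Gamma^s_ij Y'^i Y'^j, -Gamma^t_ij Y'^i Y'^j) with the Gammas evaluated at the stage position; h = 0.100000; intermediate values shown to 6 dp
step 0: s = -1.0000, t = 0.5000, ds/dtau = -1.2500, dt/dtau = 0.2500
step 1:
  k1: at (s, t) = (-1.000000, 0.500000), (ds/dtau, dt/dtau) = (-1.250000, 0.250000); Gamma_sss = 0.000000, Gamma_sst = 0.000000, Gamma_stt = 0.583587, Gamma_tss = 0.000000, Gamma_tst = 0.000000, Gamma_ttt = 0.109422; k1 = (-1.250000, 0.250000, -0.036474, -0.006839)
  k2: at (s, t) = (-1.062500, 0.512500), (ds/dtau, dt/dtau) = (-1.251824, 0.249658); Gamma_sss = 0.000000, Gamma_sst = 0.000000, Gamma_stt = 0.596482, Gamma_tss = 0.000000, Gamma_tst = 0.000000, Gamma_ttt = 0.117502; k2 = (-1.251824, 0.249658, -0.037178, -0.007324)
  k3: at (s, t) = (-1.062591, 0.512483), (ds/dtau, dt/dtau) = (-1.251859, 0.249634); Gamma_sss = 0.000000, Gamma_sst = 0.000000, Gamma_stt = 0.596465, Gamma_tss = 0.000000, Gamma_tst = 0.000000, Gamma_ttt = 0.117491; k3 = (-1.251859, 0.249634, -0.037170, -0.007322)
  k4: at (s, t) = (-1.125186, 0.524963), (ds/dtau, dt/dtau) = (-1.253717, 0.249268); Gamma_sss = 0.000000, Gamma_sst = 0.000000, Gamma_stt = 0.609138, Gamma_tss = 0.000000, Gamma_tst = 0.000000, Gamma_ttt = 0.125903; k4 = (-1.253717, 0.249268, -0.037848, -0.007823)
  Y <- Y + (h/6)(k1 + 2k2 + 2k3 + k4): s = -1.1252, t = 0.5250, ds/dtau = -1.2537, dt/dtau = 0.2493
step 2:
  k1: at (s, t) = (-1.125185, 0.524964), (ds/dtau, dt/dtau) = (-1.253717, 0.249267); Gamma_sss = 0.000000, Gamma_sst = 0.000000, Gamma_stt = 0.609139, Gamma_tss = 0.000000, Gamma_tst = 0.000000, Gamma_ttt = 0.125903; k1 = (-1.253717, 0.249267, -0.037848, -0.007823)
  k2: at (s, t) = (-1.187871, 0.537428), (ds/dtau, dt/dtau) = (-1.255609, 0.248876); Gamma_sss = 0.000000, Gamma_sst = 0.000000, Gamma_stt = 0.621579, Gamma_tss = 0.000000, Gamma_tst = 0.000000, Gamma_ttt = 0.134647; k2 = (-1.255609, 0.248876, -0.038500, -0.008340)
  k3: at (s, t) = (-1.187965, 0.537408), (ds/dtau, dt/dtau) = (-1.255642, 0.248850); Gamma_sss = 0.000000, Gamma_sst = 0.000000, Gamma_stt = 0.621560, Gamma_tss = 0.000000, Gamma_tst = 0.000000, Gamma_ttt = 0.134633; k3 = (-1.255642, 0.248850, -0.038491, -0.008337)
  k4: at (s, t) = (-1.250749, 0.549849), (ds/dtau, dt/dtau) = (-1.257566, 0.248434); Gamma_sss = 0.000000, Gamma_sst = 0.000000, Gamma_stt = 0.633751, Gamma_tss = 0.000000, Gamma_tst = 0.000000, Gamma_ttt = 0.143703; k4 = (-1.257566, 0.248434, -0.039115, -0.008869)
  Y <- Y + (h/6)(k1 + 2k2 + 2k3 + k4): s = -1.2507, t = 0.5499, ds/dtau = -1.2576, dt/dtau = 0.2484


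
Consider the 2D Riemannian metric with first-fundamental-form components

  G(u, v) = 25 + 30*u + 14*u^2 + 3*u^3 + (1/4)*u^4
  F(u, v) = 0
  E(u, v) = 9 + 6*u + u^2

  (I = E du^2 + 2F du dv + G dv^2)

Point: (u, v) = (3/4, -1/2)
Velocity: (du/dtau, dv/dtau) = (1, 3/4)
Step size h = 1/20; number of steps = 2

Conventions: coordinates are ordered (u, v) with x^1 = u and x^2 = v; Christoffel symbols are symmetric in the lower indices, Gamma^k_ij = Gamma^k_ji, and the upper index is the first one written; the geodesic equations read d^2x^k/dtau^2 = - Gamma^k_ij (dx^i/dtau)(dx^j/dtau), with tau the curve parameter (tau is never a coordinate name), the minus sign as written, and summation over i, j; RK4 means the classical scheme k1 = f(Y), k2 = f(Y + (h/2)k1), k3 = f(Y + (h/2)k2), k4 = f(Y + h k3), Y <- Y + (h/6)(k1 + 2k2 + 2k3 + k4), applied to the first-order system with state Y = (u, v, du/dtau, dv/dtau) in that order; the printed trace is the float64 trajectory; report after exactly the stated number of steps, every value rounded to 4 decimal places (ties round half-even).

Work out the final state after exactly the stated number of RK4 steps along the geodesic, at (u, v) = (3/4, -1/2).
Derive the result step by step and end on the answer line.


f(Y) = (du/dtau, dv/dtau, -Gamma^u_ij Y'^i Y'^j, -Gamma^v_ij Y'^i Y'^j) with the Gammas evaluated at the stage position; h = 0.050000; intermediate values shown to 6 dp
step 0: u = 0.7500, v = -0.5000, du/dtau = 1.0000, dv/dtau = 0.7500
step 1:
  k1: at (u, v) = (0.750000, -0.500000), (du/dtau, dv/dtau) = (1.000000, 0.750000); Gamma_uuu = 0.266667, Gamma_uuv = 0.000000, Gamma_uvv = -2.008333, Gamma_vuu = 0.000000, Gamma_vuv = 0.497925, Gamma_vvv = 0.000000; k1 = (1.000000, 0.750000, 0.863021, -0.746888)
  k2: at (u, v) = (0.775000, -0.481250), (du/dtau, dv/dtau) = (1.021576, 0.731328); Gamma_uuu = 0.264901, Gamma_uuv = 0.000000, Gamma_uvv = -2.019950, Gamma_vuu = 0.000000, Gamma_vuv = 0.495062, Gamma_vvv = 0.000000; k2 = (1.021576, 0.731328, 0.803896, -0.739728)
  k3: at (u, v) = (0.775539, -0.481717), (du/dtau, dv/dtau) = (1.020097, 0.731507); Gamma_uuu = 0.264863, Gamma_uuv = 0.000000, Gamma_uvv = -2.020201, Gamma_vuu = 0.000000, Gamma_vuv = 0.495000, Gamma_vvv = 0.000000; k3 = (1.020097, 0.731507, 0.805398, -0.738746)
  k4: at (u, v) = (0.801005, -0.463425), (du/dtau, dv/dtau) = (1.040270, 0.713063); Gamma_uuu = 0.263088, Gamma_uuv = 0.000000, Gamma_uvv = -2.032047, Gamma_vuu = 0.000000, Gamma_vuv = 0.492115, Gamma_vvv = 0.000000; k4 = (1.040270, 0.713063, 0.748507, -0.730079)
  Y <- Y + (h/6)(k1 + 2k2 + 2k3 + k4): u = 0.8010, v = -0.4634, du/dtau = 1.0403, dv/dtau = 0.7131
step 2:
  k1: at (u, v) = (0.801030, -0.463427), (du/dtau, dv/dtau) = (1.040251, 0.713051); Gamma_uuu = 0.263087, Gamma_uuv = 0.000000, Gamma_uvv = -2.032058, Gamma_vuu = 0.000000, Gamma_vuv = 0.492112, Gamma_vvv = 0.000000; k1 = (1.040251, 0.713051, 0.748491, -0.730050)
  k2: at (u, v) = (0.827036, -0.445601), (du/dtau, dv/dtau) = (1.058963, 0.694799); Gamma_uuu = 0.261299, Gamma_uuv = 0.000000, Gamma_uvv = -2.044168, Gamma_vuu = 0.000000, Gamma_vuv = 0.489197, Gamma_vvv = 0.000000; k2 = (1.058963, 0.694799, 0.693793, -0.719870)
  k3: at (u, v) = (0.827504, -0.446057), (du/dtau, dv/dtau) = (1.057596, 0.695054); Gamma_uuu = 0.261267, Gamma_uuv = 0.000000, Gamma_uvv = -2.044386, Gamma_vuu = 0.000000, Gamma_vuv = 0.489145, Gamma_vvv = 0.000000; k3 = (1.057596, 0.695054, 0.695413, -0.719127)
  k4: at (u, v) = (0.853910, -0.428675), (du/dtau, dv/dtau) = (1.075022, 0.677094); Gamma_uuu = 0.259477, Gamma_uuv = 0.000000, Gamma_uvv = -2.056693, Gamma_vuu = 0.000000, Gamma_vuv = 0.486217, Gamma_vvv = 0.000000; k4 = (1.075022, 0.677094, 0.643035, -0.707827)
  Y <- Y + (h/6)(k1 + 2k2 + 2k3 + k4): u = 0.8539, v = -0.4287, du/dtau = 1.0750, dv/dtau = 0.6771

Answer: u = 0.8539, v = -0.4287, du/dtau = 1.0750, dv/dtau = 0.6771


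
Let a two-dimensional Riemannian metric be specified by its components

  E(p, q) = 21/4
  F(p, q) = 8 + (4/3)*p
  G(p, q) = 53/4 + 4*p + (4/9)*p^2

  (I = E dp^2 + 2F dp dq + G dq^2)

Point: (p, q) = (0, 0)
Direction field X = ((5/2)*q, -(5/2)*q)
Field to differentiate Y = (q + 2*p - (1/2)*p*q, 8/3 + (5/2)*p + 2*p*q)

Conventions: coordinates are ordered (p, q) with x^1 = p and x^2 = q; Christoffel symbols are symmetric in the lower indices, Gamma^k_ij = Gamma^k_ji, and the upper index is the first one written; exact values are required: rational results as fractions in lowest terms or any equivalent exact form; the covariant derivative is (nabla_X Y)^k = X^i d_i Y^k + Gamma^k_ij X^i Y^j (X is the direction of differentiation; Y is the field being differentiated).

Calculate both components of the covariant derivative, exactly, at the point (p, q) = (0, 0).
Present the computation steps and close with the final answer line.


E = 21/4, F = 8, G = 53/4 at the point
E_p = 0, E_q = 0, F_p = 4/3, F_q = 0, G_p = 4, G_q = 0
EG - F^2 = 89/16;  g^inv = (16/89) * [[53/4, -8], [-8, 21/4]]
first-kind symbols [ij,l] = (1/2)(d_i g_jl + d_j g_il - d_l g_ij): [pp,p] = E_p/2 = 0, [pp,q] = F_p - E_q/2 = 4/3, [pq,p] = E_q/2 = 0, [pq,q] = G_p/2 = 2, [qq,p] = F_q - G_p/2 = -2, [qq,q] = G_q/2 = 0
Gamma^p_ij = (G*[ij,p] - F*[ij,q])/(EG - F^2), Gamma^q_ij = (E*[ij,q] - F*[ij,p])/(EG - F^2)
Gamma_ppp = -512/267, Gamma_ppq = -256/89, Gamma_pqq = -424/89, Gamma_qpp = 112/89, Gamma_qpq = 168/89, Gamma_qqq = 256/89
X = (0, 0), Y = (0, 8/3) at the point

Answer: (nabla_X Y)^p = 0, (nabla_X Y)^q = 0


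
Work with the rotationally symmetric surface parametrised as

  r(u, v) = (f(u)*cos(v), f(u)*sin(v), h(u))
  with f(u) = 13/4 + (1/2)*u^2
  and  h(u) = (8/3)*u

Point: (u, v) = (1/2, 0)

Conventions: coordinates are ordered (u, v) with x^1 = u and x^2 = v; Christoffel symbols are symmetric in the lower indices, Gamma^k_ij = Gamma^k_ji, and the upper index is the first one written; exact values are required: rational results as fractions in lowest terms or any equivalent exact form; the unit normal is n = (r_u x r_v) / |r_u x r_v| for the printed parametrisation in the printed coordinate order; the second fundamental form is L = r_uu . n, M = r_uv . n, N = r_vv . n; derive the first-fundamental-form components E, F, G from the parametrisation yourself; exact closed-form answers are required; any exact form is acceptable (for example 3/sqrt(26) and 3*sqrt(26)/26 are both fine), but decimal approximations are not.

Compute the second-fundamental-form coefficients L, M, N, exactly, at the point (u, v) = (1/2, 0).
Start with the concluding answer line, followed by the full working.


Answer: L = -16*sqrt(265)/265, M = 0, N = 54*sqrt(265)/265

f = 27/8, f' = 1/2, f'' = 1, h' = 8/3, h'' = 0
E = 265/36, F = 0, G = 729/64; answer radicand W^2 = 265/36
unnormalised second-form numerators: l = -8/3, m = 0, n = 9; L = l/sqrt(265/36), and similarly M = m/sqrt(W^2), N = n/sqrt(W^2)


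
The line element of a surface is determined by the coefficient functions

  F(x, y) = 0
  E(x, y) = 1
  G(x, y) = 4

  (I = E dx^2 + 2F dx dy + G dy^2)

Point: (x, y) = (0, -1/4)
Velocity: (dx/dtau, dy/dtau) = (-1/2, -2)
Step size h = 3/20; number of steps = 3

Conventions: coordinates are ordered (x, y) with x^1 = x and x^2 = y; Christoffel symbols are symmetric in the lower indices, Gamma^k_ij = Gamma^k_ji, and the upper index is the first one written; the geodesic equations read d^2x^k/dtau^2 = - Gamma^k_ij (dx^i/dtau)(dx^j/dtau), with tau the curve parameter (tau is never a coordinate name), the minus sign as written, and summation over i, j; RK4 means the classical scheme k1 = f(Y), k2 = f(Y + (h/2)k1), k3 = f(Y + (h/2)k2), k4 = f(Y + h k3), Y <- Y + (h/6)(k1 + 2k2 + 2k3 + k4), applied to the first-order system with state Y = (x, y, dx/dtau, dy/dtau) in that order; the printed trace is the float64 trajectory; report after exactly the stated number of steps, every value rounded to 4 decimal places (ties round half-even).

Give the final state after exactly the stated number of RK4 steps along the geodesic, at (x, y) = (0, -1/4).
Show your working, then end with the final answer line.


f(Y) = (dx/dtau, dy/dtau, -Gamma^x_ij Y'^i Y'^j, -Gamma^y_ij Y'^i Y'^j) with the Gammas evaluated at the stage position; h = 0.150000; intermediate values shown to 6 dp
step 0: x = 0.0000, y = -0.2500, dx/dtau = -0.5000, dy/dtau = -2.0000
step 1:
  k1: at (x, y) = (0.000000, -0.250000), (dx/dtau, dy/dtau) = (-0.500000, -2.000000); Gamma_xxx = 0.000000, Gamma_xxy = 0.000000, Gamma_xyy = 0.000000, Gamma_yxx = 0.000000, Gamma_yxy = 0.000000, Gamma_yyy = 0.000000; k1 = (-0.500000, -2.000000, 0.000000, 0.000000)
  k2: at (x, y) = (-0.037500, -0.400000), (dx/dtau, dy/dtau) = (-0.500000, -2.000000); Gamma_xxx = 0.000000, Gamma_xxy = 0.000000, Gamma_xyy = 0.000000, Gamma_yxx = 0.000000, Gamma_yxy = 0.000000, Gamma_yyy = 0.000000; k2 = (-0.500000, -2.000000, 0.000000, 0.000000)
  k3: at (x, y) = (-0.037500, -0.400000), (dx/dtau, dy/dtau) = (-0.500000, -2.000000); Gamma_xxx = 0.000000, Gamma_xxy = 0.000000, Gamma_xyy = 0.000000, Gamma_yxx = 0.000000, Gamma_yxy = 0.000000, Gamma_yyy = 0.000000; k3 = (-0.500000, -2.000000, 0.000000, 0.000000)
  k4: at (x, y) = (-0.075000, -0.550000), (dx/dtau, dy/dtau) = (-0.500000, -2.000000); Gamma_xxx = 0.000000, Gamma_xxy = 0.000000, Gamma_xyy = 0.000000, Gamma_yxx = 0.000000, Gamma_yxy = 0.000000, Gamma_yyy = 0.000000; k4 = (-0.500000, -2.000000, 0.000000, 0.000000)
  Y <- Y + (h/6)(k1 + 2k2 + 2k3 + k4): x = -0.0750, y = -0.5500, dx/dtau = -0.5000, dy/dtau = -2.0000
step 2:
  k1: at (x, y) = (-0.075000, -0.550000), (dx/dtau, dy/dtau) = (-0.500000, -2.000000); Gamma_xxx = 0.000000, Gamma_xxy = 0.000000, Gamma_xyy = 0.000000, Gamma_yxx = 0.000000, Gamma_yxy = 0.000000, Gamma_yyy = 0.000000; k1 = (-0.500000, -2.000000, 0.000000, 0.000000)
  k2: at (x, y) = (-0.112500, -0.700000), (dx/dtau, dy/dtau) = (-0.500000, -2.000000); Gamma_xxx = 0.000000, Gamma_xxy = 0.000000, Gamma_xyy = 0.000000, Gamma_yxx = 0.000000, Gamma_yxy = 0.000000, Gamma_yyy = 0.000000; k2 = (-0.500000, -2.000000, 0.000000, 0.000000)
  k3: at (x, y) = (-0.112500, -0.700000), (dx/dtau, dy/dtau) = (-0.500000, -2.000000); Gamma_xxx = 0.000000, Gamma_xxy = 0.000000, Gamma_xyy = 0.000000, Gamma_yxx = 0.000000, Gamma_yxy = 0.000000, Gamma_yyy = 0.000000; k3 = (-0.500000, -2.000000, 0.000000, 0.000000)
  k4: at (x, y) = (-0.150000, -0.850000), (dx/dtau, dy/dtau) = (-0.500000, -2.000000); Gamma_xxx = 0.000000, Gamma_xxy = 0.000000, Gamma_xyy = 0.000000, Gamma_yxx = 0.000000, Gamma_yxy = 0.000000, Gamma_yyy = 0.000000; k4 = (-0.500000, -2.000000, 0.000000, 0.000000)
  Y <- Y + (h/6)(k1 + 2k2 + 2k3 + k4): x = -0.1500, y = -0.8500, dx/dtau = -0.5000, dy/dtau = -2.0000
step 3:
  k1: at (x, y) = (-0.150000, -0.850000), (dx/dtau, dy/dtau) = (-0.500000, -2.000000); Gamma_xxx = 0.000000, Gamma_xxy = 0.000000, Gamma_xyy = 0.000000, Gamma_yxx = 0.000000, Gamma_yxy = 0.000000, Gamma_yyy = 0.000000; k1 = (-0.500000, -2.000000, 0.000000, 0.000000)
  k2: at (x, y) = (-0.187500, -1.000000), (dx/dtau, dy/dtau) = (-0.500000, -2.000000); Gamma_xxx = 0.000000, Gamma_xxy = 0.000000, Gamma_xyy = 0.000000, Gamma_yxx = 0.000000, Gamma_yxy = 0.000000, Gamma_yyy = 0.000000; k2 = (-0.500000, -2.000000, 0.000000, 0.000000)
  k3: at (x, y) = (-0.187500, -1.000000), (dx/dtau, dy/dtau) = (-0.500000, -2.000000); Gamma_xxx = 0.000000, Gamma_xxy = 0.000000, Gamma_xyy = 0.000000, Gamma_yxx = 0.000000, Gamma_yxy = 0.000000, Gamma_yyy = 0.000000; k3 = (-0.500000, -2.000000, 0.000000, 0.000000)
  k4: at (x, y) = (-0.225000, -1.150000), (dx/dtau, dy/dtau) = (-0.500000, -2.000000); Gamma_xxx = 0.000000, Gamma_xxy = 0.000000, Gamma_xyy = 0.000000, Gamma_yxx = 0.000000, Gamma_yxy = 0.000000, Gamma_yyy = 0.000000; k4 = (-0.500000, -2.000000, 0.000000, 0.000000)
  Y <- Y + (h/6)(k1 + 2k2 + 2k3 + k4): x = -0.2250, y = -1.1500, dx/dtau = -0.5000, dy/dtau = -2.0000

Answer: x = -0.2250, y = -1.1500, dx/dtau = -0.5000, dy/dtau = -2.0000
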